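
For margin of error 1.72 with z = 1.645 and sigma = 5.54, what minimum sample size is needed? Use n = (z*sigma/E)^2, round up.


z*sigma/E = 1.645 * 5.54 / 1.72 ≈ 5.298430
(z*sigma/E)^2 ≈ 28.073363
round up: n = 29

29


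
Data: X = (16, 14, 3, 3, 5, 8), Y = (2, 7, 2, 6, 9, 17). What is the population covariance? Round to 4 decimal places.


Cov = (1/n)*sum((xi-xbar)(yi-ybar))
n = 6, xbar = 49/6 ≈ 8.166667, ybar = 43/6 ≈ 7.166667
sum((xi-xbar)(yi-ybar)) = -97/6 ≈ -16.166667
Cov = -16.166667 / 6 = -97/36 ≈ -2.694444

-2.6944


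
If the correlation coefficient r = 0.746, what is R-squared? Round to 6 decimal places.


R^2 = r^2 = (0.746)^2 = 0.556516

0.556516


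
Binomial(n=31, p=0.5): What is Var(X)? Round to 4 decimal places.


Var = n*p*(1-p) = 31 * 0.5 * 0.5 = 7.75

7.7500


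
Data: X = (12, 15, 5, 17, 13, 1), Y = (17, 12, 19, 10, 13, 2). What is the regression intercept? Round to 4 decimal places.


a = ybar - b*xbar, where b = sum((xi-xbar)(yi-ybar)) / sum((xi-xbar)^2)
n = 6, xbar = 63/6 = 10.5, ybar = 73/6 ≈ 12.166667
Sxy = sum((xi-xbar)(yi-ybar)) = 53.5
Sxx = sum((xi-xbar)^2) = 191.5
b = Sxy / Sxx = 107/383 ≈ 0.279373
a = 12.166667 - 0.279373 * 10.5 = 10609/1149 ≈ 9.233246

9.2332


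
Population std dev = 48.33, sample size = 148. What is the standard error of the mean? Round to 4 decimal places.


SE = sigma / sqrt(n)
sqrt(148) ≈ 12.165525
SE = 48.33 / 12.165525 ≈ 3.972702

3.9727


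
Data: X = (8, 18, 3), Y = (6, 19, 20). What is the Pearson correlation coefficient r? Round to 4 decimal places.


r = sum((xi-xbar)(yi-ybar)) / sqrt(sum((xi-xbar)^2) * sum((yi-ybar)^2))
n = 3, xbar = 29/3 ≈ 9.666667, ybar = 45/3 = 15
Sxy = sum((xi-xbar)(yi-ybar)) = 15
Sxx = sum((xi-xbar)^2) = 350/3 ≈ 116.666667
Syy = sum((yi-ybar)^2) = 122
sqrt(Sxx*Syy) ≈ 119.303534
r = Sxy / sqrt(Sxx*Syy) = 15 / 119.303534 ≈ 0.125730

0.1257


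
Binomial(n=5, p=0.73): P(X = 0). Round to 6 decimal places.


P = C(n,k) * p^k * (1-p)^(n-k)
C(5,0) = 1
p^k = 0.73^0 = 1
(1-p)^(n-k) = 0.27^5 ≈ 0.001434891
P = 1 * 1 * 0.001434891 ≈ 0.001435

0.001435


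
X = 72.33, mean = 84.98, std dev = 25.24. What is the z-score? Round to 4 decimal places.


z = (X - mu) / sigma
X - mu = 72.33 - 84.98 = -12.65
z = -12.65 / 25.24 = -1265/2524 ≈ -0.501189

-0.5012


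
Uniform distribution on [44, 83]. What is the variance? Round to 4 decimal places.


Var = (b-a)^2 / 12
(b-a)^2 = (83 - 44)^2 = 1521
Var = 1521/12 = 126.75

126.7500


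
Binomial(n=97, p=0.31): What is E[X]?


E[X] = n*p = 97 * 0.31 = 30.07

30.07


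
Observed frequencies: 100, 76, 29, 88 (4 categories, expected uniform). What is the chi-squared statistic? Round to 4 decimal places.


chi2 = sum((O-E)^2/E), E = total/4
total = 293, E = 293/4 = 73.25
(100 - 73.25)^2 / 73.25 = 715.5625 / 73.25 = 11449/1172 ≈ 9.768771
(76 - 73.25)^2 / 73.25 = 7.5625 / 73.25 = 121/1172 ≈ 0.103242
(29 - 73.25)^2 / 73.25 = 1958.0625 / 73.25 = 31329/1172 ≈ 26.731229
(88 - 73.25)^2 / 73.25 = 217.5625 / 73.25 = 3481/1172 ≈ 2.970137
chi2 = 11595/293 ≈ 39.573379

39.5734


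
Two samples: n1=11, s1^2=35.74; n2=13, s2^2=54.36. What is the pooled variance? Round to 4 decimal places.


sp^2 = ((n1-1)*s1^2 + (n2-1)*s2^2)/(n1+n2-2)
(n1-1)*s1^2 = 10 * 35.74 = 357.4
(n2-1)*s2^2 = 12 * 54.36 = 652.32
numerator = 357.4 + 652.32 = 1009.72
n1+n2-2 = 22
sp^2 = 1009.72 / 22 = 25243/550 ≈ 45.896364

45.8964


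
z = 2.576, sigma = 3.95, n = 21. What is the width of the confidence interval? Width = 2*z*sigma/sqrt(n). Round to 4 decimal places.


width = 2*z*sigma/sqrt(n)
2*z*sigma = 2 * 2.576 * 3.95 = 20.3504
sqrt(21) ≈ 4.582576
width = 20.3504 / 4.582576 ≈ 4.440821

4.4408


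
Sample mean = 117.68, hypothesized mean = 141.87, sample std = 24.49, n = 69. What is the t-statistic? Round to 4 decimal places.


t = (xbar - mu0) / (s/sqrt(n))
xbar - mu0 = 117.68 - 141.87 = -24.19
sqrt(69) ≈ 8.30662386
s/sqrt(n) = 24.49 / 8.30662386 ≈ 2.94824954
t = -24.19 / 2.94824954 ≈ -8.204869

-8.2049


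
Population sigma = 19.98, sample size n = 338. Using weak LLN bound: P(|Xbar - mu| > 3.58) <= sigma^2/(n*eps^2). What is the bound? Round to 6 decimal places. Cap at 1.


bound = min(1, sigma^2/(n*eps^2))
sigma^2 = 19.98^2 = 399.2004
n*eps^2 = 338 * 3.58^2 = 338 * 12.8164 = 4331.9432
sigma^2/(n*eps^2) = 399.2004 / 4331.9432 ≈ 0.09215273

0.092153


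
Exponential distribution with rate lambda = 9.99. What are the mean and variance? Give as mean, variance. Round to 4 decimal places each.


mean = 1/lam, var = 1/lam^2
mean = 1 / 9.99 = 100/999 ≈ 0.100100
lam^2 = 9.99^2 = 99.8001
var = 1 / 99.8001 ≈ 0.010020

0.1001, 0.0100


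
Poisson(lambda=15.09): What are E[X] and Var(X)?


E[X] = Var(X) = lambda = 15.09

15.09, 15.09


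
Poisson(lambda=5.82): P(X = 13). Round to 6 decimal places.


P = e^(-lam) * lam^k / k!
e^(-5.82) ≈ 0.002967605
lam^k = 5.82^13 ≈ 8790200889.131416
k! = 13! = 6227020800
P = 0.002967605 * 8790200889.131416 / 6227020800 ≈ 0.004189

0.004189


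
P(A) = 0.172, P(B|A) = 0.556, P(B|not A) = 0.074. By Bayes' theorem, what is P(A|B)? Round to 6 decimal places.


P(A|B) = P(B|A)*P(A) / P(B), P(B) = P(B|A)*P(A) + P(B|not A)*P(not A)
P(B|A)*P(A) = 0.556 * 0.172 = 0.095632
P(B|not A)*P(not A) = 0.074 * 0.828 = 0.061272
P(B) = 0.095632 + 0.061272 = 0.156904
P(A|B) = 0.095632 / 0.156904 ≈ 0.60949370

0.609494


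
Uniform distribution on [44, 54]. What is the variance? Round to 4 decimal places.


Var = (b-a)^2 / 12
(b-a)^2 = (54 - 44)^2 = 100
Var = 100/12 ≈ 8.333333

8.3333


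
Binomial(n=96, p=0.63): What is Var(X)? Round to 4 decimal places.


Var = n*p*(1-p) = 96 * 0.63 * 0.37 = 22.3776

22.3776


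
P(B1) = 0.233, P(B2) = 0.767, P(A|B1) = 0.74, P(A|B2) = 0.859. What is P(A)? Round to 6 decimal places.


P(A) = P(A|B1)*P(B1) + P(A|B2)*P(B2)
P(A|B1)*P(B1) = 0.74 * 0.233 = 0.17242
P(A|B2)*P(B2) = 0.859 * 0.767 = 0.658853
P(A) = 0.17242 + 0.658853 = 0.831273

0.831273


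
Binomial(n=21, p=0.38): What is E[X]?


E[X] = n*p = 21 * 0.38 = 7.98

7.98


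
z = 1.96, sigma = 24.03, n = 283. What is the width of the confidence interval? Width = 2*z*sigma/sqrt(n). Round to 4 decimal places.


width = 2*z*sigma/sqrt(n)
2*z*sigma = 2 * 1.96 * 24.03 = 94.1976
sqrt(283) ≈ 16.822604
width = 94.1976 / 16.822604 ≈ 5.599466

5.5995


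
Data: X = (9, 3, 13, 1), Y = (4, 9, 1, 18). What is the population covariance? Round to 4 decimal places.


Cov = (1/n)*sum((xi-xbar)(yi-ybar))
n = 4, xbar = 26/4 = 6.5, ybar = 32/4 = 8
sum((xi-xbar)(yi-ybar)) = -114
Cov = -114 / 4 = -28.5

-28.5000


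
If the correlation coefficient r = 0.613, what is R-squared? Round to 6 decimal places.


R^2 = r^2 = (0.613)^2 = 0.375769

0.375769


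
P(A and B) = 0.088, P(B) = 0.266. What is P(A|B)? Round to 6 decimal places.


P(A|B) = P(A and B) / P(B) = 0.088 / 0.266 = 44/133 ≈ 0.33082707

0.330827


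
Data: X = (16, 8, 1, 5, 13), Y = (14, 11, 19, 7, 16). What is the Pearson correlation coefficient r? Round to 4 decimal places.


r = sum((xi-xbar)(yi-ybar)) / sqrt(sum((xi-xbar)^2) * sum((yi-ybar)^2))
n = 5, xbar = 43/5 = 8.6, ybar = 67/5 = 13.4
Sxy = sum((xi-xbar)(yi-ybar)) = -2.2
Sxx = sum((xi-xbar)^2) = 145.2
Syy = sum((yi-ybar)^2) = 85.2
sqrt(Sxx*Syy) ≈ 111.225177
r = Sxy / sqrt(Sxx*Syy) = -2.2 / 111.225177 ≈ -0.019780

-0.0198


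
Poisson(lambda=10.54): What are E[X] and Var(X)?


E[X] = Var(X) = lambda = 10.54

10.54, 10.54


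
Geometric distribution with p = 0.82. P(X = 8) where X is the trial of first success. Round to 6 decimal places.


P = (1-p)^(k-1) * p
(1-p)^(k-1) = 0.18^7 ≈ 0.000006122200
P = 0.000006122200 * 0.82 ≈ 0.000005020204

0.000005


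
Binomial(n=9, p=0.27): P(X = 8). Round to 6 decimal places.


P = C(n,k) * p^k * (1-p)^(n-k)
C(9,8) = 9
p^k = 0.27^8 ≈ 0.00002824295
(1-p)^(n-k) = 0.73^1 = 0.73
P = 9 * 0.00002824295 * 0.73 ≈ 0.000186

0.000186


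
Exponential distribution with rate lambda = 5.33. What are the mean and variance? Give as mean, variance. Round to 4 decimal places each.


mean = 1/lam, var = 1/lam^2
mean = 1 / 5.33 = 100/533 ≈ 0.187617
lam^2 = 5.33^2 = 28.4089
var = 1 / 28.4089 ≈ 0.035200

0.1876, 0.0352


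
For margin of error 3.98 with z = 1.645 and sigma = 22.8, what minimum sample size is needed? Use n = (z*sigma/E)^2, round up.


z*sigma/E = 1.645 * 22.8 / 3.98 = 18753/1990 ≈ 9.423618
(z*sigma/E)^2 ≈ 88.804578
round up: n = 89

89


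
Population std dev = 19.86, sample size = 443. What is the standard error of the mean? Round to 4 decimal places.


SE = sigma / sqrt(n)
sqrt(443) ≈ 21.047565
SE = 19.86 / 21.047565 ≈ 0.943577

0.9436


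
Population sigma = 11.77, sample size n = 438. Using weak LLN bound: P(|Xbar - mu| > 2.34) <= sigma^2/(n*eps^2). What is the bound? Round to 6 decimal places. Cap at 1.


bound = min(1, sigma^2/(n*eps^2))
sigma^2 = 11.77^2 = 138.5329
n*eps^2 = 438 * 2.34^2 = 438 * 5.4756 = 2398.3128
sigma^2/(n*eps^2) = 138.5329 / 2398.3128 ≈ 0.05776265

0.057763


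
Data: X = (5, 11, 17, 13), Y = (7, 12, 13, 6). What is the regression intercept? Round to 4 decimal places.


a = ybar - b*xbar, where b = sum((xi-xbar)(yi-ybar)) / sum((xi-xbar)^2)
n = 4, xbar = 46/4 = 11.5, ybar = 38/4 = 9.5
Sxy = sum((xi-xbar)(yi-ybar)) = 29
Sxx = sum((xi-xbar)^2) = 75
b = Sxy / Sxx = 29/75 ≈ 0.386667
a = 9.5 - 0.386667 * 11.5 = 379/75 ≈ 5.053333

5.0533


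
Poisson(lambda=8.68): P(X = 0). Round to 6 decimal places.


P = e^(-lam) * lam^k / k!
e^(-8.68) ≈ 0.0001699511
lam^k = 8.68^0 = 1
k! = 0! = 1
P = 0.0001699511 * 1 / 1 ≈ 0.000170

0.000170


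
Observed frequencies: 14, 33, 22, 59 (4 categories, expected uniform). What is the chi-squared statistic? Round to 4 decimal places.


chi2 = sum((O-E)^2/E), E = total/4
total = 128, E = 128/4 = 32
(14 - 32)^2 / 32 = 324 / 32 = 10.125
(33 - 32)^2 / 32 = 1 / 32 = 0.03125
(22 - 32)^2 / 32 = 100 / 32 = 3.125
(59 - 32)^2 / 32 = 729 / 32 = 22.78125
chi2 = 36.0625

36.0625


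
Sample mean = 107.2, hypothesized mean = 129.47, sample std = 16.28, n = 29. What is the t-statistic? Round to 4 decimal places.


t = (xbar - mu0) / (s/sqrt(n))
xbar - mu0 = 107.2 - 129.47 = -22.27
sqrt(29) ≈ 5.38516481
s/sqrt(n) = 16.28 / 5.38516481 ≈ 3.02312011
t = -22.27 / 3.02312011 ≈ -7.366561

-7.3666


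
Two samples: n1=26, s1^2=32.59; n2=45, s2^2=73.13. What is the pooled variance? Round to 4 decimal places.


sp^2 = ((n1-1)*s1^2 + (n2-1)*s2^2)/(n1+n2-2)
(n1-1)*s1^2 = 25 * 32.59 = 814.75
(n2-1)*s2^2 = 44 * 73.13 = 3217.72
numerator = 814.75 + 3217.72 = 4032.47
n1+n2-2 = 69
sp^2 = 4032.47 / 69 = 403247/6900 ≈ 58.441594

58.4416


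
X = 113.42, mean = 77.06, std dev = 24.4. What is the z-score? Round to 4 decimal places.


z = (X - mu) / sigma
X - mu = 113.42 - 77.06 = 36.36
z = 36.36 / 24.4 = 909/610 ≈ 1.490164

1.4902


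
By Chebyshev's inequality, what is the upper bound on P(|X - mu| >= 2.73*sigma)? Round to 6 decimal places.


P <= 1/k^2
k^2 = 2.73^2 = 7.4529
1/k^2 = 1 / 7.4529 ≈ 0.13417596

0.134176


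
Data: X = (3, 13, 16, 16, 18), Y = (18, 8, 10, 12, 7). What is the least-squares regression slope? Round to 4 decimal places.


b = sum((xi-xbar)(yi-ybar)) / sum((xi-xbar)^2)
n = 5, xbar = 66/5 = 13.2, ybar = 55/5 = 11
Sxy = sum((xi-xbar)(yi-ybar)) = -90
Sxx = sum((xi-xbar)^2) = 142.8
b = Sxy / Sxx = -75/119 ≈ -0.630252

-0.6303


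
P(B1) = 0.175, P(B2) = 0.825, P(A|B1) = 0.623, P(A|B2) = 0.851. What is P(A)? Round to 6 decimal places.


P(A) = P(A|B1)*P(B1) + P(A|B2)*P(B2)
P(A|B1)*P(B1) = 0.623 * 0.175 = 0.109025
P(A|B2)*P(B2) = 0.851 * 0.825 = 0.702075
P(A) = 0.109025 + 0.702075 = 0.8111

0.811100


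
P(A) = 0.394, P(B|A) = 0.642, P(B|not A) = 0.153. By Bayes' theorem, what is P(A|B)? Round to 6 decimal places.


P(A|B) = P(B|A)*P(A) / P(B), P(B) = P(B|A)*P(A) + P(B|not A)*P(not A)
P(B|A)*P(A) = 0.642 * 0.394 = 0.252948
P(B|not A)*P(not A) = 0.153 * 0.606 = 0.092718
P(B) = 0.252948 + 0.092718 = 0.345666
P(A|B) = 0.252948 / 0.345666 ≈ 0.73176997

0.731770


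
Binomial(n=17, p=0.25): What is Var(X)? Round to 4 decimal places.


Var = n*p*(1-p) = 17 * 0.25 * 0.75 = 3.1875

3.1875


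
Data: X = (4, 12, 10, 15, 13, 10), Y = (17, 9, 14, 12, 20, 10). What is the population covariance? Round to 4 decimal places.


Cov = (1/n)*sum((xi-xbar)(yi-ybar))
n = 6, xbar = 64/6 = 32/3 ≈ 10.666667, ybar = 82/6 = 41/3 ≈ 13.666667
sum((xi-xbar)(yi-ybar)) = -56/3 ≈ -18.666667
Cov = -18.666667 / 6 = -28/9 ≈ -3.111111

-3.1111


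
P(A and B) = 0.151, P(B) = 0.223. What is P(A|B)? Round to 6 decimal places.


P(A|B) = P(A and B) / P(B) = 0.151 / 0.223 = 151/223 ≈ 0.67713004

0.677130


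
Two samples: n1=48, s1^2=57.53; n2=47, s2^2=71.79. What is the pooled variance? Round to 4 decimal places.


sp^2 = ((n1-1)*s1^2 + (n2-1)*s2^2)/(n1+n2-2)
(n1-1)*s1^2 = 47 * 57.53 = 2703.91
(n2-1)*s2^2 = 46 * 71.79 = 3302.34
numerator = 2703.91 + 3302.34 = 6006.25
n1+n2-2 = 93
sp^2 = 6006.25 / 93 = 775/12 ≈ 64.583333

64.5833


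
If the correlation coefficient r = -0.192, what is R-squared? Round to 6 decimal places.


R^2 = r^2 = (-0.192)^2 = 0.036864

0.036864


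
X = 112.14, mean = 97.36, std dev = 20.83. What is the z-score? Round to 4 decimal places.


z = (X - mu) / sigma
X - mu = 112.14 - 97.36 = 14.78
z = 14.78 / 20.83 = 1478/2083 ≈ 0.709554

0.7096


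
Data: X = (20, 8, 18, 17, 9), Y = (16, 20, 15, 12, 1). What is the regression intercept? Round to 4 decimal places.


a = ybar - b*xbar, where b = sum((xi-xbar)(yi-ybar)) / sum((xi-xbar)^2)
n = 5, xbar = 72/5 = 14.4, ybar = 64/5 = 12.8
Sxy = sum((xi-xbar)(yi-ybar)) = 41.4
Sxx = sum((xi-xbar)^2) = 121.2
b = Sxy / Sxx = 69/202 ≈ 0.341584
a = 12.8 - 0.341584 * 14.4 = 796/101 ≈ 7.881188

7.8812


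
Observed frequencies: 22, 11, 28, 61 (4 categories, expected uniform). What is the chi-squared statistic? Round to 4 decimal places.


chi2 = sum((O-E)^2/E), E = total/4
total = 122, E = 122/4 = 30.5
(22 - 30.5)^2 / 30.5 = 72.25 / 30.5 = 289/122 ≈ 2.368852
(11 - 30.5)^2 / 30.5 = 380.25 / 30.5 = 1521/122 ≈ 12.467213
(28 - 30.5)^2 / 30.5 = 6.25 / 30.5 = 25/122 ≈ 0.204918
(61 - 30.5)^2 / 30.5 = 930.25 / 30.5 = 30.5
chi2 = 2778/61 ≈ 45.540984

45.5410


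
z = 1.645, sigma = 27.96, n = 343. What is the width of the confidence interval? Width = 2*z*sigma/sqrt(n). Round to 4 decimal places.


width = 2*z*sigma/sqrt(n)
2*z*sigma = 2 * 1.645 * 27.96 = 91.9884
sqrt(343) ≈ 18.520259
width = 91.9884 / 18.520259 ≈ 4.966907

4.9669


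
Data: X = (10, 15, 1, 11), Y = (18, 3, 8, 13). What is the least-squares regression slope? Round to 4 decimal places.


b = sum((xi-xbar)(yi-ybar)) / sum((xi-xbar)^2)
n = 4, xbar = 37/4 = 9.25, ybar = 42/4 = 10.5
Sxy = sum((xi-xbar)(yi-ybar)) = -12.5
Sxx = sum((xi-xbar)^2) = 104.75
b = Sxy / Sxx = -50/419 ≈ -0.119332

-0.1193


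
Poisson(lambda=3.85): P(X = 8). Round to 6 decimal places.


P = e^(-lam) * lam^k / k!
e^(-3.85) ≈ 0.02127974
lam^k = 3.85^8 ≈ 48270.948889
k! = 8! = 40320
P = 0.02127974 * 48270.948889 / 40320 ≈ 0.025476

0.025476


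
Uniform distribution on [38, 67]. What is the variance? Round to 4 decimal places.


Var = (b-a)^2 / 12
(b-a)^2 = (67 - 38)^2 = 841
Var = 841/12 ≈ 70.083333

70.0833


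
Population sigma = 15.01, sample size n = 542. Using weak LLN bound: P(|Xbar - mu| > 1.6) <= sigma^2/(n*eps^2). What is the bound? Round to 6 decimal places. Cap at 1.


bound = min(1, sigma^2/(n*eps^2))
sigma^2 = 15.01^2 = 225.3001
n*eps^2 = 542 * 1.6^2 = 542 * 2.56 = 1387.52
sigma^2/(n*eps^2) = 225.3001 / 1387.52 ≈ 0.16237611

0.162376


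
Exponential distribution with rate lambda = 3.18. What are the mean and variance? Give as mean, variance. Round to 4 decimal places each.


mean = 1/lam, var = 1/lam^2
mean = 1 / 3.18 = 50/159 ≈ 0.314465
lam^2 = 3.18^2 = 10.1124
var = 1 / 10.1124 ≈ 0.098888

0.3145, 0.0989


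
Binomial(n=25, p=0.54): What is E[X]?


E[X] = n*p = 25 * 0.54 = 13.5

13.5


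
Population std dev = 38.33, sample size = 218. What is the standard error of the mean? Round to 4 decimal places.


SE = sigma / sqrt(n)
sqrt(218) ≈ 14.764823
SE = 38.33 / 14.764823 ≈ 2.596035

2.5960


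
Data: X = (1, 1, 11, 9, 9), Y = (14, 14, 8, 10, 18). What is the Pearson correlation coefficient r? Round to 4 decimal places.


r = sum((xi-xbar)(yi-ybar)) / sqrt(sum((xi-xbar)^2) * sum((yi-ybar)^2))
n = 5, xbar = 31/5 = 6.2, ybar = 64/5 = 12.8
Sxy = sum((xi-xbar)(yi-ybar)) = -28.8
Sxx = sum((xi-xbar)^2) = 92.8
Syy = sum((yi-ybar)^2) = 60.8
sqrt(Sxx*Syy) ≈ 75.114845
r = Sxy / sqrt(Sxx*Syy) = -28.8 / 75.114845 ≈ -0.383413

-0.3834


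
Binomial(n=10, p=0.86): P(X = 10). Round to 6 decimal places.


P = C(n,k) * p^k * (1-p)^(n-k)
C(10,10) = 1
p^k = 0.86^10 ≈ 0.2213016
(1-p)^(n-k) = 0.14^0 = 1
P = 1 * 0.2213016 * 1 ≈ 0.221302

0.221302


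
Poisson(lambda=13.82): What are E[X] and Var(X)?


E[X] = Var(X) = lambda = 13.82

13.82, 13.82


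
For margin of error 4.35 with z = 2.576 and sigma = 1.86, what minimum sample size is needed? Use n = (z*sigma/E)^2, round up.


z*sigma/E = 2.576 * 1.86 / 4.35 ≈ 1.101462
(z*sigma/E)^2 ≈ 1.213219
round up: n = 2

2


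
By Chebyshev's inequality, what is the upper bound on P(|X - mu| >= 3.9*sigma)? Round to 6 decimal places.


P <= 1/k^2
k^2 = 3.9^2 = 15.21
1/k^2 = 1 / 15.21 = 100/1521 ≈ 0.06574622

0.065746


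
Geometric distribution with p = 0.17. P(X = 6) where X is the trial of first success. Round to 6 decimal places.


P = (1-p)^(k-1) * p
(1-p)^(k-1) = 0.83^5 ≈ 0.3939041
P = 0.3939041 * 0.17 ≈ 0.06696369

0.066964


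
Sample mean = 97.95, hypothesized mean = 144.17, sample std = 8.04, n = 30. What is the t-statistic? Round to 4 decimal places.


t = (xbar - mu0) / (s/sqrt(n))
xbar - mu0 = 97.95 - 144.17 = -46.22
sqrt(30) ≈ 5.47722558
s/sqrt(n) = 8.04 / 5.47722558 ≈ 1.46789645
t = -46.22 / 1.46789645 ≈ -31.487235

-31.4872


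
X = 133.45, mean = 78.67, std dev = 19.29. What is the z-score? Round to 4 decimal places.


z = (X - mu) / sigma
X - mu = 133.45 - 78.67 = 54.78
z = 54.78 / 19.29 = 1826/643 ≈ 2.839813

2.8398


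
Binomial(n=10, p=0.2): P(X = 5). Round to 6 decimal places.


P = C(n,k) * p^k * (1-p)^(n-k)
C(10,5) = 252
p^k = 0.2^5 = 0.00032
(1-p)^(n-k) = 0.8^5 = 0.32768
P = 252 * 0.00032 * 0.32768 ≈ 0.026424

0.026424


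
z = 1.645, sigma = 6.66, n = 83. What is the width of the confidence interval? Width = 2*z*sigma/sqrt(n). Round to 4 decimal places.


width = 2*z*sigma/sqrt(n)
2*z*sigma = 2 * 1.645 * 6.66 = 21.9114
sqrt(83) ≈ 9.110434
width = 21.9114 / 9.110434 ≈ 2.405089

2.4051


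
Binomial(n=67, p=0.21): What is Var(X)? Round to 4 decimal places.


Var = n*p*(1-p) = 67 * 0.21 * 0.79 = 11.1153

11.1153


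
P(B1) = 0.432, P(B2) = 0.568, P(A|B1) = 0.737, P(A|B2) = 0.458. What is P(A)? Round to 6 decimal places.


P(A) = P(A|B1)*P(B1) + P(A|B2)*P(B2)
P(A|B1)*P(B1) = 0.737 * 0.432 = 0.318384
P(A|B2)*P(B2) = 0.458 * 0.568 = 0.260144
P(A) = 0.318384 + 0.260144 = 0.578528

0.578528


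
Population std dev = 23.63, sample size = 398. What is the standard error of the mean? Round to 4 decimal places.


SE = sigma / sqrt(n)
sqrt(398) ≈ 19.949937
SE = 23.63 / 19.949937 ≈ 1.184465

1.1845


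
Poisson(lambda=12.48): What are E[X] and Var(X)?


E[X] = Var(X) = lambda = 12.48

12.48, 12.48


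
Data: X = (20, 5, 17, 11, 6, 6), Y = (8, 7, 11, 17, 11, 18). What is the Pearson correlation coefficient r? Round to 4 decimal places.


r = sum((xi-xbar)(yi-ybar)) / sqrt(sum((xi-xbar)^2) * sum((yi-ybar)^2))
n = 6, xbar = 65/6 ≈ 10.833333, ybar = 72/6 = 12
Sxy = sum((xi-xbar)(yi-ybar)) = -37
Sxx = sum((xi-xbar)^2) = 1217/6 ≈ 202.833333
Syy = sum((yi-ybar)^2) = 104
sqrt(Sxx*Syy) ≈ 145.240031
r = Sxy / sqrt(Sxx*Syy) = -37 / 145.240031 ≈ -0.254751

-0.2548


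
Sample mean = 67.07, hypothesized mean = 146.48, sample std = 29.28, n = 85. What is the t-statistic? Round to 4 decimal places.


t = (xbar - mu0) / (s/sqrt(n))
xbar - mu0 = 67.07 - 146.48 = -79.41
sqrt(85) ≈ 9.21954446
s/sqrt(n) = 29.28 / 9.21954446 ≈ 3.17586190
t = -79.41 / 3.17586190 ≈ -25.004236

-25.0042


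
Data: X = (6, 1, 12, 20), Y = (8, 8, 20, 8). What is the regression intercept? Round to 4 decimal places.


a = ybar - b*xbar, where b = sum((xi-xbar)(yi-ybar)) / sum((xi-xbar)^2)
n = 4, xbar = 39/4 = 9.75, ybar = 44/4 = 11
Sxy = sum((xi-xbar)(yi-ybar)) = 27
Sxx = sum((xi-xbar)^2) = 200.75
b = Sxy / Sxx = 108/803 ≈ 0.134496
a = 11 - 0.134496 * 9.75 = 7780/803 ≈ 9.688667

9.6887


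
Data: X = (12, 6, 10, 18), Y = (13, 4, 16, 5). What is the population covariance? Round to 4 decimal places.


Cov = (1/n)*sum((xi-xbar)(yi-ybar))
n = 4, xbar = 46/4 = 11.5, ybar = 38/4 = 9.5
sum((xi-xbar)(yi-ybar)) = -7
Cov = -7 / 4 = -1.75

-1.7500


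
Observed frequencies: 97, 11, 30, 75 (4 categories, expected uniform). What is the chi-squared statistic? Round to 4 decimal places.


chi2 = sum((O-E)^2/E), E = total/4
total = 213, E = 213/4 = 53.25
(97 - 53.25)^2 / 53.25 = 1914.0625 / 53.25 = 30625/852 ≈ 35.944836
(11 - 53.25)^2 / 53.25 = 1785.0625 / 53.25 = 28561/852 ≈ 33.522300
(30 - 53.25)^2 / 53.25 = 540.5625 / 53.25 = 2883/284 ≈ 10.151408
(75 - 53.25)^2 / 53.25 = 473.0625 / 53.25 = 2523/284 ≈ 8.883803
chi2 = 18851/213 ≈ 88.502347

88.5023


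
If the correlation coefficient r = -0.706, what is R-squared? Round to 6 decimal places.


R^2 = r^2 = (-0.706)^2 = 0.498436

0.498436


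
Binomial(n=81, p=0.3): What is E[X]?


E[X] = n*p = 81 * 0.3 = 24.3

24.3


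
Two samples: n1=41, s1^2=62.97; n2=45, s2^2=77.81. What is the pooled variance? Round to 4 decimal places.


sp^2 = ((n1-1)*s1^2 + (n2-1)*s2^2)/(n1+n2-2)
(n1-1)*s1^2 = 40 * 62.97 = 2518.8
(n2-1)*s2^2 = 44 * 77.81 = 3423.64
numerator = 2518.8 + 3423.64 = 5942.44
n1+n2-2 = 84
sp^2 = 5942.44 / 84 = 21223/300 ≈ 70.743333

70.7433


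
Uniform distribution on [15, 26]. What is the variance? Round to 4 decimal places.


Var = (b-a)^2 / 12
(b-a)^2 = (26 - 15)^2 = 121
Var = 121/12 ≈ 10.083333

10.0833


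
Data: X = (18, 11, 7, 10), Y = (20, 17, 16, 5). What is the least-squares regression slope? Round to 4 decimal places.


b = sum((xi-xbar)(yi-ybar)) / sum((xi-xbar)^2)
n = 4, xbar = 46/4 = 11.5, ybar = 58/4 = 14.5
Sxy = sum((xi-xbar)(yi-ybar)) = 42
Sxx = sum((xi-xbar)^2) = 65
b = Sxy / Sxx = 42/65 ≈ 0.646154

0.6462


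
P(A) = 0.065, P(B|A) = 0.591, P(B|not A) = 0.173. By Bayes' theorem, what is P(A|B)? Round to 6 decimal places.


P(A|B) = P(B|A)*P(A) / P(B), P(B) = P(B|A)*P(A) + P(B|not A)*P(not A)
P(B|A)*P(A) = 0.591 * 0.065 = 0.038415
P(B|not A)*P(not A) = 0.173 * 0.935 = 0.161755
P(B) = 0.038415 + 0.161755 = 0.20017
P(A|B) = 0.038415 / 0.20017 ≈ 0.19191187

0.191912


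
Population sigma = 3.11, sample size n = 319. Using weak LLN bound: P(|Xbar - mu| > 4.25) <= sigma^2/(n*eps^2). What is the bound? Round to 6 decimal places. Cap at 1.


bound = min(1, sigma^2/(n*eps^2))
sigma^2 = 3.11^2 = 9.6721
n*eps^2 = 319 * 4.25^2 = 319 * 18.0625 = 5761.9375
sigma^2/(n*eps^2) = 9.6721 / 5761.9375 ≈ 0.00167862

0.001679


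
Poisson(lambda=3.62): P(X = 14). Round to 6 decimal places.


P = e^(-lam) * lam^k / k!
e^(-3.62) ≈ 0.02678268
lam^k = 3.62^14 ≈ 66362079.651531
k! = 14! = 87178291200
P = 0.02678268 * 66362079.651531 / 87178291200 ≈ 0.000020

0.000020


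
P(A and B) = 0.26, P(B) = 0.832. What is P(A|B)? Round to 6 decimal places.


P(A|B) = P(A and B) / P(B) = 0.26 / 0.832 = 0.3125

0.312500


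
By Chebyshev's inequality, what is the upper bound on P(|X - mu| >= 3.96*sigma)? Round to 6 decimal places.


P <= 1/k^2
k^2 = 3.96^2 = 15.6816
1/k^2 = 1 / 15.6816 = 625/9801 ≈ 0.06376900

0.063769


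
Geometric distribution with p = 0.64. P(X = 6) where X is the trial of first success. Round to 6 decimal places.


P = (1-p)^(k-1) * p
(1-p)^(k-1) = 0.36^5 ≈ 0.006046618
P = 0.006046618 * 0.64 ≈ 0.003869835

0.003870


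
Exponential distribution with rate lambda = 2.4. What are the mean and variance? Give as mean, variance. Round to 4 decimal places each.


mean = 1/lam, var = 1/lam^2
mean = 1 / 2.4 = 5/12 ≈ 0.416667
lam^2 = 2.4^2 = 5.76
var = 1 / 5.76 = 25/144 ≈ 0.173611

0.4167, 0.1736


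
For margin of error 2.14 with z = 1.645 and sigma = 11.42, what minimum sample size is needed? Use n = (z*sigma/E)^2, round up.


z*sigma/E = 1.645 * 11.42 / 2.14 ≈ 8.778458
(z*sigma/E)^2 ≈ 77.061324
round up: n = 78

78


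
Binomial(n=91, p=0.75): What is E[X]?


E[X] = n*p = 91 * 0.75 = 68.25

68.25


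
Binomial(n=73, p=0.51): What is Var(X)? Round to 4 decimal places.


Var = n*p*(1-p) = 73 * 0.51 * 0.49 = 18.2427

18.2427


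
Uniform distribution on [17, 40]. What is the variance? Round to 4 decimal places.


Var = (b-a)^2 / 12
(b-a)^2 = (40 - 17)^2 = 529
Var = 529/12 ≈ 44.083333

44.0833


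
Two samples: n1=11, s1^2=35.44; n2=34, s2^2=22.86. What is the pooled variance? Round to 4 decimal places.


sp^2 = ((n1-1)*s1^2 + (n2-1)*s2^2)/(n1+n2-2)
(n1-1)*s1^2 = 10 * 35.44 = 354.4
(n2-1)*s2^2 = 33 * 22.86 = 754.38
numerator = 354.4 + 754.38 = 1108.78
n1+n2-2 = 43
sp^2 = 1108.78 / 43 = 55439/2150 ≈ 25.785581

25.7856


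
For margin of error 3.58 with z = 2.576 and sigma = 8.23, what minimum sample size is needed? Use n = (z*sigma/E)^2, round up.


z*sigma/E = 2.576 * 8.23 / 3.58 ≈ 5.921922
(z*sigma/E)^2 ≈ 35.069158
round up: n = 36

36


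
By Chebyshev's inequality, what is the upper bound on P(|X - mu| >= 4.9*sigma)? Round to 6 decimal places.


P <= 1/k^2
k^2 = 4.9^2 = 24.01
1/k^2 = 1 / 24.01 = 100/2401 ≈ 0.04164931

0.041649


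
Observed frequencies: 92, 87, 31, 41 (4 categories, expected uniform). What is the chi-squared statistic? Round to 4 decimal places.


chi2 = sum((O-E)^2/E), E = total/4
total = 251, E = 251/4 = 62.75
(92 - 62.75)^2 / 62.75 = 855.5625 / 62.75 = 13689/1004 ≈ 13.634462
(87 - 62.75)^2 / 62.75 = 588.0625 / 62.75 = 9409/1004 ≈ 9.371514
(31 - 62.75)^2 / 62.75 = 1008.0625 / 62.75 = 16129/1004 ≈ 16.064741
(41 - 62.75)^2 / 62.75 = 473.0625 / 62.75 = 7569/1004 ≈ 7.538845
chi2 = 11699/251 ≈ 46.609562

46.6096


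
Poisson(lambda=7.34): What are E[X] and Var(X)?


E[X] = Var(X) = lambda = 7.34

7.34, 7.34


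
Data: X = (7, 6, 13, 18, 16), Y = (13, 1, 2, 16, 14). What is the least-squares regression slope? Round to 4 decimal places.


b = sum((xi-xbar)(yi-ybar)) / sum((xi-xbar)^2)
n = 5, xbar = 60/5 = 12, ybar = 46/5 = 9.2
Sxy = sum((xi-xbar)(yi-ybar)) = 83
Sxx = sum((xi-xbar)^2) = 114
b = Sxy / Sxx = 83/114 ≈ 0.728070

0.7281


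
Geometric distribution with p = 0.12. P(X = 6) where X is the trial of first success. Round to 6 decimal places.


P = (1-p)^(k-1) * p
(1-p)^(k-1) = 0.88^5 ≈ 0.5277319
P = 0.5277319 * 0.12 ≈ 0.06332783

0.063328


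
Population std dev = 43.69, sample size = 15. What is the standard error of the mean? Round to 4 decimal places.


SE = sigma / sqrt(n)
sqrt(15) ≈ 3.872983
SE = 43.69 / 3.872983 ≈ 11.280709

11.2807


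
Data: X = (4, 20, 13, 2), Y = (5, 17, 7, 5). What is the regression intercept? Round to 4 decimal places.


a = ybar - b*xbar, where b = sum((xi-xbar)(yi-ybar)) / sum((xi-xbar)^2)
n = 4, xbar = 39/4 = 9.75, ybar = 34/4 = 8.5
Sxy = sum((xi-xbar)(yi-ybar)) = 129.5
Sxx = sum((xi-xbar)^2) = 208.75
b = Sxy / Sxx = 518/835 ≈ 0.620359
a = 8.5 - 0.620359 * 9.75 = 2047/835 ≈ 2.451497

2.4515


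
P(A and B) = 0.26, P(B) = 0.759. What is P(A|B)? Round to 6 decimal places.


P(A|B) = P(A and B) / P(B) = 0.26 / 0.759 = 260/759 ≈ 0.34255599

0.342556


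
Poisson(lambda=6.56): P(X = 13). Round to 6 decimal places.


P = e^(-lam) * lam^k / k!
e^(-6.56) ≈ 0.001415886
lam^k = 6.56^13 ≈ 41662939868.651852
k! = 13! = 6227020800
P = 0.001415886 * 41662939868.651852 / 6227020800 ≈ 0.009473

0.009473


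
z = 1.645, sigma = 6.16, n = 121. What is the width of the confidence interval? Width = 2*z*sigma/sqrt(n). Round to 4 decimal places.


width = 2*z*sigma/sqrt(n)
2*z*sigma = 2 * 1.645 * 6.16 = 20.2664
sqrt(121) = 11
width = 20.2664 / 11 = 1.8424

1.8424


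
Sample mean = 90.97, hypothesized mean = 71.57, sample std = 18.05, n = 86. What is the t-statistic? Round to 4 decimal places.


t = (xbar - mu0) / (s/sqrt(n))
xbar - mu0 = 90.97 - 71.57 = 19.4
sqrt(86) ≈ 9.27361850
s/sqrt(n) = 18.05 / 9.27361850 ≈ 1.94638156
t = 19.4 / 1.94638156 ≈ 9.967213

9.9672


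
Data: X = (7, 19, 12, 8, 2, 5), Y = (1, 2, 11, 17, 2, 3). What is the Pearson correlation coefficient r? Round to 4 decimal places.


r = sum((xi-xbar)(yi-ybar)) / sqrt(sum((xi-xbar)^2) * sum((yi-ybar)^2))
n = 6, xbar = 53/6 ≈ 8.833333, ybar = 36/6 = 6
Sxy = sum((xi-xbar)(yi-ybar)) = 14
Sxx = sum((xi-xbar)^2) = 1073/6 ≈ 178.833333
Syy = sum((yi-ybar)^2) = 212
sqrt(Sxx*Syy) ≈ 194.711753
r = Sxy / sqrt(Sxx*Syy) = 14 / 194.711753 ≈ 0.071901

0.0719


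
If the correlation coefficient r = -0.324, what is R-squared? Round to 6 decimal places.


R^2 = r^2 = (-0.324)^2 = 0.104976

0.104976


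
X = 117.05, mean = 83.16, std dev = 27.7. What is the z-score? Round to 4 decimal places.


z = (X - mu) / sigma
X - mu = 117.05 - 83.16 = 33.89
z = 33.89 / 27.7 = 3389/2770 ≈ 1.223466

1.2235


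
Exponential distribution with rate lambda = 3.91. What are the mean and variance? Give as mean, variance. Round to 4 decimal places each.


mean = 1/lam, var = 1/lam^2
mean = 1 / 3.91 = 100/391 ≈ 0.255754
lam^2 = 3.91^2 = 15.2881
var = 1 / 15.2881 ≈ 0.065410

0.2558, 0.0654


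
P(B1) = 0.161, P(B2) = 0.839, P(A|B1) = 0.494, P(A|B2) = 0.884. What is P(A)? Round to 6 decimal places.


P(A) = P(A|B1)*P(B1) + P(A|B2)*P(B2)
P(A|B1)*P(B1) = 0.494 * 0.161 = 0.079534
P(A|B2)*P(B2) = 0.884 * 0.839 = 0.741676
P(A) = 0.079534 + 0.741676 = 0.82121

0.821210


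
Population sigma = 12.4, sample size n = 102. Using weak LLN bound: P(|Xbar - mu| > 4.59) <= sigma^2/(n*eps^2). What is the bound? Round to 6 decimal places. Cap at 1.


bound = min(1, sigma^2/(n*eps^2))
sigma^2 = 12.4^2 = 153.76
n*eps^2 = 102 * 4.59^2 = 102 * 21.0681 = 2148.9462
sigma^2/(n*eps^2) = 153.76 / 2148.9462 ≈ 0.07155135

0.071551


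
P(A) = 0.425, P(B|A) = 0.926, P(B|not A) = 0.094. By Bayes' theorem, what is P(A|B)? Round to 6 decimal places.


P(A|B) = P(B|A)*P(A) / P(B), P(B) = P(B|A)*P(A) + P(B|not A)*P(not A)
P(B|A)*P(A) = 0.926 * 0.425 = 0.39355
P(B|not A)*P(not A) = 0.094 * 0.575 = 0.05405
P(B) = 0.39355 + 0.05405 = 0.4476
P(A|B) = 0.39355 / 0.4476 = 7871/8952 ≈ 0.87924486

0.879245


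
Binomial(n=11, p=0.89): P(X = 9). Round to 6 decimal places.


P = C(n,k) * p^k * (1-p)^(n-k)
C(11,9) = 55
p^k = 0.89^9 ≈ 0.3503564
(1-p)^(n-k) = 0.11^2 = 0.0121
P = 55 * 0.3503564 * 0.0121 ≈ 0.233162

0.233162


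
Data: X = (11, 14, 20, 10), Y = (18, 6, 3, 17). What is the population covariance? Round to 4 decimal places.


Cov = (1/n)*sum((xi-xbar)(yi-ybar))
n = 4, xbar = 55/4 = 13.75, ybar = 44/4 = 11
sum((xi-xbar)(yi-ybar)) = -93
Cov = -93 / 4 = -23.25

-23.2500


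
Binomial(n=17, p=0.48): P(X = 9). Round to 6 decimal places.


P = C(n,k) * p^k * (1-p)^(n-k)
C(17,9) = 24310
p^k = 0.48^9 ≈ 0.001352605
(1-p)^(n-k) = 0.52^8 ≈ 0.005345973
P = 24310 * 0.001352605 * 0.005345973 ≈ 0.175785

0.175785


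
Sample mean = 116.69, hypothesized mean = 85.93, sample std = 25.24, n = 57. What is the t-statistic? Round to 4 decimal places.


t = (xbar - mu0) / (s/sqrt(n))
xbar - mu0 = 116.69 - 85.93 = 30.76
sqrt(57) ≈ 7.54983444
s/sqrt(n) = 25.24 / 7.54983444 ≈ 3.34311967
t = 30.76 / 3.34311967 ≈ 9.200987

9.2010


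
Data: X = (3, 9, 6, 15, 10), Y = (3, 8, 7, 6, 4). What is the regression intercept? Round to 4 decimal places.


a = ybar - b*xbar, where b = sum((xi-xbar)(yi-ybar)) / sum((xi-xbar)^2)
n = 5, xbar = 43/5 = 8.6, ybar = 28/5 = 5.6
Sxy = sum((xi-xbar)(yi-ybar)) = 12.2
Sxx = sum((xi-xbar)^2) = 81.2
b = Sxy / Sxx = 61/406 ≈ 0.150246
a = 5.6 - 0.150246 * 8.6 = 1749/406 ≈ 4.307882

4.3079


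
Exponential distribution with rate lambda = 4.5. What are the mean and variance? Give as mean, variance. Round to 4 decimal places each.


mean = 1/lam, var = 1/lam^2
mean = 1 / 4.5 = 2/9 ≈ 0.222222
lam^2 = 4.5^2 = 20.25
var = 1 / 20.25 = 4/81 ≈ 0.049383

0.2222, 0.0494


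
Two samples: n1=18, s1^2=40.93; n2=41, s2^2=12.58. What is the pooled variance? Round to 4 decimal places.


sp^2 = ((n1-1)*s1^2 + (n2-1)*s2^2)/(n1+n2-2)
(n1-1)*s1^2 = 17 * 40.93 = 695.81
(n2-1)*s2^2 = 40 * 12.58 = 503.2
numerator = 695.81 + 503.2 = 1199.01
n1+n2-2 = 57
sp^2 = 1199.01 / 57 = 39967/1900 ≈ 21.035263

21.0353


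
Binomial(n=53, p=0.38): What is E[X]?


E[X] = n*p = 53 * 0.38 = 20.14

20.14


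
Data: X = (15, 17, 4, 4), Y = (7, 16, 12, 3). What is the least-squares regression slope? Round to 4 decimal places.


b = sum((xi-xbar)(yi-ybar)) / sum((xi-xbar)^2)
n = 4, xbar = 40/4 = 10, ybar = 38/4 = 9.5
Sxy = sum((xi-xbar)(yi-ybar)) = 57
Sxx = sum((xi-xbar)^2) = 146
b = Sxy / Sxx = 57/146 ≈ 0.390411

0.3904


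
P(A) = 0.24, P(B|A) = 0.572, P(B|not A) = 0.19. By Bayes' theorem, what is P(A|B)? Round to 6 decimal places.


P(A|B) = P(B|A)*P(A) / P(B), P(B) = P(B|A)*P(A) + P(B|not A)*P(not A)
P(B|A)*P(A) = 0.572 * 0.24 = 0.13728
P(B|not A)*P(not A) = 0.19 * 0.76 = 0.1444
P(B) = 0.13728 + 0.1444 = 0.28168
P(A|B) = 0.13728 / 0.28168 = 1716/3521 ≈ 0.48736155

0.487362


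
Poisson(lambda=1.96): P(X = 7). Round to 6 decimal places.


P = e^(-lam) * lam^k / k!
e^(-1.96) ≈ 0.1408584
lam^k = 1.96^7 ≈ 111.120068
k! = 7! = 5040
P = 0.1408584 * 111.120068 / 5040 ≈ 0.003106

0.003106


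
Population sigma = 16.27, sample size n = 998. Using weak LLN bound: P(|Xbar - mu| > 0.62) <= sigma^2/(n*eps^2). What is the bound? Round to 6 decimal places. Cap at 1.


bound = min(1, sigma^2/(n*eps^2))
sigma^2 = 16.27^2 = 264.7129
n*eps^2 = 998 * 0.62^2 = 998 * 0.3844 = 383.6312
sigma^2/(n*eps^2) = 264.7129 / 383.6312 ≈ 0.69001922

0.690019


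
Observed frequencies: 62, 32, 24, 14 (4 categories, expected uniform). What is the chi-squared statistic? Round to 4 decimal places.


chi2 = sum((O-E)^2/E), E = total/4
total = 132, E = 132/4 = 33
(62 - 33)^2 / 33 = 841 / 33 = 841/33 ≈ 25.484848
(32 - 33)^2 / 33 = 1 / 33 = 1/33 ≈ 0.030303
(24 - 33)^2 / 33 = 81 / 33 = 27/11 ≈ 2.454545
(14 - 33)^2 / 33 = 361 / 33 = 361/33 ≈ 10.939394
chi2 = 428/11 ≈ 38.909091

38.9091


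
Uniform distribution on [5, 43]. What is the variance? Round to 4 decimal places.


Var = (b-a)^2 / 12
(b-a)^2 = (43 - 5)^2 = 1444
Var = 1444/12 ≈ 120.333333

120.3333


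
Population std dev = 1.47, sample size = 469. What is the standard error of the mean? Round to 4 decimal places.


SE = sigma / sqrt(n)
sqrt(469) ≈ 21.656408
SE = 1.47 / 21.656408 ≈ 0.067878

0.0679


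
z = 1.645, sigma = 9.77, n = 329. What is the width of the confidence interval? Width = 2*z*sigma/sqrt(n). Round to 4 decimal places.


width = 2*z*sigma/sqrt(n)
2*z*sigma = 2 * 1.645 * 9.77 = 32.1433
sqrt(329) ≈ 18.138357
width = 32.1433 / 18.138357 ≈ 1.772117

1.7721


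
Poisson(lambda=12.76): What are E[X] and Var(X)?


E[X] = Var(X) = lambda = 12.76

12.76, 12.76


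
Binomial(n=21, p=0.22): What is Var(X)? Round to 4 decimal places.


Var = n*p*(1-p) = 21 * 0.22 * 0.78 = 3.6036

3.6036


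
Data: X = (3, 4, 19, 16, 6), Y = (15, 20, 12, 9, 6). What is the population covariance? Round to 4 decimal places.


Cov = (1/n)*sum((xi-xbar)(yi-ybar))
n = 5, xbar = 48/5 = 9.6, ybar = 62/5 = 12.4
sum((xi-xbar)(yi-ybar)) = -62.2
Cov = -62.2 / 5 = -12.44

-12.4400


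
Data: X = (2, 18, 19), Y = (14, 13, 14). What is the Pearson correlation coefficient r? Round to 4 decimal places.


r = sum((xi-xbar)(yi-ybar)) / sqrt(sum((xi-xbar)^2) * sum((yi-ybar)^2))
n = 3, xbar = 39/3 = 13, ybar = 41/3 ≈ 13.666667
Sxy = sum((xi-xbar)(yi-ybar)) = -5
Sxx = sum((xi-xbar)^2) = 182
Syy = sum((yi-ybar)^2) = 2/3 ≈ 0.666667
sqrt(Sxx*Syy) ≈ 11.015141
r = Sxy / sqrt(Sxx*Syy) = -5 / 11.015141 ≈ -0.453921

-0.4539


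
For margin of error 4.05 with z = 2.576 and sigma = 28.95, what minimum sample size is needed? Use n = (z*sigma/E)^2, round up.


z*sigma/E = 2.576 * 28.95 / 4.05 = 62146/3375 ≈ 18.413630
(z*sigma/E)^2 ≈ 339.061756
round up: n = 340

340


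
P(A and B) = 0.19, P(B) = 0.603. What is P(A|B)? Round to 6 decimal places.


P(A|B) = P(A and B) / P(B) = 0.19 / 0.603 = 190/603 ≈ 0.31509121

0.315091


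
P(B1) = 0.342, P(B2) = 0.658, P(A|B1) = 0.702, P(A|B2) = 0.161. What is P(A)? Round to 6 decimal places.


P(A) = P(A|B1)*P(B1) + P(A|B2)*P(B2)
P(A|B1)*P(B1) = 0.702 * 0.342 = 0.240084
P(A|B2)*P(B2) = 0.161 * 0.658 = 0.105938
P(A) = 0.240084 + 0.105938 = 0.346022

0.346022


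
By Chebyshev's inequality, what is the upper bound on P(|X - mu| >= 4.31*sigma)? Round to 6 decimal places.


P <= 1/k^2
k^2 = 4.31^2 = 18.5761
1/k^2 = 1 / 18.5761 ≈ 0.05383261

0.053833


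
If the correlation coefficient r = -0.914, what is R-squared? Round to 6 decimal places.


R^2 = r^2 = (-0.914)^2 = 0.835396

0.835396


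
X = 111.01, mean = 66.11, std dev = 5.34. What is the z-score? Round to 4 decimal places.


z = (X - mu) / sigma
X - mu = 111.01 - 66.11 = 44.9
z = 44.9 / 5.34 = 2245/267 ≈ 8.408240

8.4082


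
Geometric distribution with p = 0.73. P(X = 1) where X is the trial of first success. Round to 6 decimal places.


P = (1-p)^(k-1) * p
(1-p)^(k-1) = 0.27^0 = 1
P = 1 * 0.73 = 0.73

0.730000


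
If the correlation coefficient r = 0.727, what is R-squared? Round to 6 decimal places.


R^2 = r^2 = (0.727)^2 = 0.528529

0.528529


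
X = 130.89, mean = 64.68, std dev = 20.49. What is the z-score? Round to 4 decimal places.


z = (X - mu) / sigma
X - mu = 130.89 - 64.68 = 66.21
z = 66.21 / 20.49 = 2207/683 ≈ 3.231332

3.2313


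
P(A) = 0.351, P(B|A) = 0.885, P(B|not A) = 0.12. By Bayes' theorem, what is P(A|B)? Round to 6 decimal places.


P(A|B) = P(B|A)*P(A) / P(B), P(B) = P(B|A)*P(A) + P(B|not A)*P(not A)
P(B|A)*P(A) = 0.885 * 0.351 = 0.310635
P(B|not A)*P(not A) = 0.12 * 0.649 = 0.07788
P(B) = 0.310635 + 0.07788 = 0.388515
P(A|B) = 0.310635 / 0.388515 = 351/439 ≈ 0.79954442

0.799544


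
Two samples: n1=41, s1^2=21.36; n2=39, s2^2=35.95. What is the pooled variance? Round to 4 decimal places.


sp^2 = ((n1-1)*s1^2 + (n2-1)*s2^2)/(n1+n2-2)
(n1-1)*s1^2 = 40 * 21.36 = 854.4
(n2-1)*s2^2 = 38 * 35.95 = 1366.1
numerator = 854.4 + 1366.1 = 2220.5
n1+n2-2 = 78
sp^2 = 2220.5 / 78 = 4441/156 ≈ 28.467949

28.4679


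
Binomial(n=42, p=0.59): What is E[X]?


E[X] = n*p = 42 * 0.59 = 24.78

24.78


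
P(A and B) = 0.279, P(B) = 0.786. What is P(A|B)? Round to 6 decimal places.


P(A|B) = P(A and B) / P(B) = 0.279 / 0.786 = 93/262 ≈ 0.35496183

0.354962


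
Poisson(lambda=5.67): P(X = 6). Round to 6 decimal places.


P = e^(-lam) * lam^k / k!
e^(-5.67) ≈ 0.003447865
lam^k = 5.67^6 ≈ 33227.552537
k! = 6! = 720
P = 0.003447865 * 33227.552537 / 720 ≈ 0.159117

0.159117


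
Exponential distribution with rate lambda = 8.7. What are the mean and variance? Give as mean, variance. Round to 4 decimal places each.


mean = 1/lam, var = 1/lam^2
mean = 1 / 8.7 = 10/87 ≈ 0.114943
lam^2 = 8.7^2 = 75.69
var = 1 / 75.69 = 100/7569 ≈ 0.013212

0.1149, 0.0132


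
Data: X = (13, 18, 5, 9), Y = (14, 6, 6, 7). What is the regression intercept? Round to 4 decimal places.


a = ybar - b*xbar, where b = sum((xi-xbar)(yi-ybar)) / sum((xi-xbar)^2)
n = 4, xbar = 45/4 = 11.25, ybar = 33/4 = 8.25
Sxy = sum((xi-xbar)(yi-ybar)) = 11.75
Sxx = sum((xi-xbar)^2) = 92.75
b = Sxy / Sxx = 47/371 ≈ 0.126685
a = 8.25 - 0.126685 * 11.25 = 2532/371 ≈ 6.824798

6.8248
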